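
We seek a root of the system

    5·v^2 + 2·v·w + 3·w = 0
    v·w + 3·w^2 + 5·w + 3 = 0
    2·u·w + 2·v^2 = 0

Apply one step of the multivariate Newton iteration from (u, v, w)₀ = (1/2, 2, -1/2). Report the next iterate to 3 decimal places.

(1.371, 1.192, -0.664)

At (1/2, 2, -1/2): F = (16.500, 0.250, 7.500).
Jacobian J = [[0, 10·v + 2·w, 2·v + 3], [0, w, v + 6·w + 5], [2·w, 4·v, 2·u]].
At the point, J = [[0.000, 19.000, 7.000], [0.000, -0.500, 4.000], [-1.000, 8.000, 1.000]] (det J = -79.500).
Solving J·Δ = −F gives Δ = (0.871, -0.808, -0.164).
Then the next iterate is (u, v, w)₁ = (1.371, 1.192, -0.664).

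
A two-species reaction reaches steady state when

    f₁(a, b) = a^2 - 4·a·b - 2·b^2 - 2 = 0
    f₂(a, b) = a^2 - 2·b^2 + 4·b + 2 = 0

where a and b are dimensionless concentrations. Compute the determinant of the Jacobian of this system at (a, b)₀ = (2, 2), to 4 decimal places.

80.0000

J = [[2·a - 4·b, -4·a - 4·b], [2·a, -4·b + 4]].
At the point, J = [[-4.0000, -16.0000], [4.0000, -4.0000]].
det J = 80.0000.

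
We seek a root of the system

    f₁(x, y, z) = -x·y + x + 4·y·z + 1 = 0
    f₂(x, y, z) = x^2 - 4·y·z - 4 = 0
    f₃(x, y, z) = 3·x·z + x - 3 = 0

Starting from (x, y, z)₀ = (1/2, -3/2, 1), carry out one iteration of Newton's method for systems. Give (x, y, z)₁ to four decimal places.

At (1/2, -3/2, 1): F = (-3.7500, 2.2500, -1.0000).
Jacobian J = [[-y + 1, -x + 4·z, 4·y], [2·x, -4·z, -4·y], [3·z + 1, 0, 3·x]].
At the point, J = [[2.5000, 3.5000, -6.0000], [1.0000, -4.0000, 6.0000], [4.0000, 0.0000, 1.5000]] (det J = -32.2500).
Solving J·Δ = −F gives Δ = (0.4244, -0.0291, -0.4651).
Then the next iterate is (x, y, z)₁ = (0.9244, -1.5291, 0.5349).

(0.9244, -1.5291, 0.5349)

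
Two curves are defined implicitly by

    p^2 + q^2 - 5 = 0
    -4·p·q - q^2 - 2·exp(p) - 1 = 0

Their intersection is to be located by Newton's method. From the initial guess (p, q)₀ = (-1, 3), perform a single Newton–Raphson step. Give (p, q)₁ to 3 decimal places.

(-0.781, 2.240)

At (-1, 3): F = (5.000, 1.26424).
Jacobian J = [[2·p, 2·q], [-4·q - 2·exp(p), -4·p - 2·q]].
At the point, J = [[-2.000, 6.000], [-12.73576, -2.000]] (det J = 80.41455).
Solving J·Δ = −F gives Δ = (0.219, -0.760).
Then the next iterate is (p, q)₁ = (-0.781, 2.240).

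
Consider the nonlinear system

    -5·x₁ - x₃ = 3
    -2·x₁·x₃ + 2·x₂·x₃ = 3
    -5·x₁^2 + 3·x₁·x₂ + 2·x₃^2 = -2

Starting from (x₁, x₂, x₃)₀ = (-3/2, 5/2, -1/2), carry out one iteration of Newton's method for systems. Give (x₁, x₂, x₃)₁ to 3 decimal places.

(-0.642, 2.031, 0.209)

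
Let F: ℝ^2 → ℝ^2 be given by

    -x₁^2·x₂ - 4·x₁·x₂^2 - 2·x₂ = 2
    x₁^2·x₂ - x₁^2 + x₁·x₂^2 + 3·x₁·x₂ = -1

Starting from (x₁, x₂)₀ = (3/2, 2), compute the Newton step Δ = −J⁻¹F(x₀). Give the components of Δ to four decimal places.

At (3/2, 2): F = (-34.5000, 18.2500).
Jacobian J = [[-2·x₁·x₂ - 4·x₂^2, -x₁^2 - 8·x₁·x₂ - 2], [2·x₁·x₂ - 2·x₁ + x₂^2 + 3·x₂, x₁^2 + 2·x₁·x₂ + 3·x₁]].
At the point, J = [[-22.0000, -28.2500], [13.0000, 12.7500]] (det J = 86.7500).
Solving J·Δ = −F gives Δ = (-0.8725, -0.5418).

(-0.8725, -0.5418)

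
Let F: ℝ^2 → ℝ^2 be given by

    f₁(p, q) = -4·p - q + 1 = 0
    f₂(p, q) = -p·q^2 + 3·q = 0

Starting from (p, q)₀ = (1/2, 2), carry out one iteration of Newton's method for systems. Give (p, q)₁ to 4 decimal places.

(0.6250, -1.5000)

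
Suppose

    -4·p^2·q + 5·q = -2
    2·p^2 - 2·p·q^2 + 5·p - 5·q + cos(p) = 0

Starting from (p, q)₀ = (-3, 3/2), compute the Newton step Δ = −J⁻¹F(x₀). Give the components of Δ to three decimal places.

At (-3, 3/2): F = (-44.500, 8.01001).
Jacobian J = [[-8·p·q, -4·p^2 + 5], [4·p - 2·q^2 - sin(p) + 5, -4·p·q - 5]].
At the point, J = [[36.000, -31.000], [-11.35888, 13.000]] (det J = 115.87472).
Solving J·Δ = −F gives Δ = (2.850, 1.874).

(2.850, 1.874)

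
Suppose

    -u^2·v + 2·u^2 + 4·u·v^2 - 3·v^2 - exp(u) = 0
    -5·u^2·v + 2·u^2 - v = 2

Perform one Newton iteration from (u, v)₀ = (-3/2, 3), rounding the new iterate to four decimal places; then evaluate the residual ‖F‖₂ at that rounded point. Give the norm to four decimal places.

At (-3/2, 3): F = (-83.473130, -34.2500).
Jacobian J = [[-2·u·v + 4·u + 4·v^2 - exp(u), -u^2 + 8·u·v - 6·v], [-10·u·v + 4·u, -5·u^2 - 1]].
At the point, J = [[38.776870, -56.2500], [39.0000, -12.2500]] (det J = 1718.733344).
Solving J·Δ = −F gives Δ = (0.5260, -1.1214).
Then the next iterate is (u, v)₁ = (-0.9740, 1.8786).
Re-evaluating at (-0.9740, 1.8786): F = (-24.599336, -10.892162), so ‖F‖₂ = 26.9029.

26.9029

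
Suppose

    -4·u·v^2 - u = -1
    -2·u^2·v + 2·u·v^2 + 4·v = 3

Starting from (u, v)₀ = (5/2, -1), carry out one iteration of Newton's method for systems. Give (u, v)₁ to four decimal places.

(2.5186, -0.4203)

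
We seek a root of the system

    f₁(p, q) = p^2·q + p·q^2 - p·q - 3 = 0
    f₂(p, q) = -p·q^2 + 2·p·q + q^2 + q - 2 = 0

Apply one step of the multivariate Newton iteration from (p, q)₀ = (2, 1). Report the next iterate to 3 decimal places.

(3.500, -0.167)

At (2, 1): F = (1.000, 2.000).
Jacobian J = [[2·p·q + q^2 - q, p^2 + 2·p·q - p], [-q^2 + 2·q, -2·p·q + 2·p + 2·q + 1]].
At the point, J = [[4.000, 6.000], [1.000, 3.000]] (det J = 6.000).
Solving J·Δ = −F gives Δ = (1.500, -1.167).
Then the next iterate is (p, q)₁ = (3.500, -0.167).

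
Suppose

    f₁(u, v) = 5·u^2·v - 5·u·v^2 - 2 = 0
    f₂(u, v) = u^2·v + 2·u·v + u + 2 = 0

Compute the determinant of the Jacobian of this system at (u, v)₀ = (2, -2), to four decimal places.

J = [[10·u·v - 5·v^2, 5·u^2 - 10·u·v], [2·u·v + 2·v + 1, u^2 + 2·u]].
At the point, J = [[-60.0000, 60.0000], [-11.0000, 8.0000]].
det J = 180.0000.

180.0000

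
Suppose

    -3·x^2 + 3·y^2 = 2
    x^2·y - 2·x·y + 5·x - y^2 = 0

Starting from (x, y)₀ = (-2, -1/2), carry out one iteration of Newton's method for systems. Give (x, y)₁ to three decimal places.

(-0.773, -0.008)

At (-2, -1/2): F = (-13.250, -14.250).
Jacobian J = [[-6·x, 6·y], [2·x·y - 2·y + 5, x^2 - 2·x - 2·y]].
At the point, J = [[12.000, -3.000], [8.000, 9.000]] (det J = 132.000).
Solving J·Δ = −F gives Δ = (1.227, 0.492).
Then the next iterate is (x, y)₁ = (-0.773, -0.008).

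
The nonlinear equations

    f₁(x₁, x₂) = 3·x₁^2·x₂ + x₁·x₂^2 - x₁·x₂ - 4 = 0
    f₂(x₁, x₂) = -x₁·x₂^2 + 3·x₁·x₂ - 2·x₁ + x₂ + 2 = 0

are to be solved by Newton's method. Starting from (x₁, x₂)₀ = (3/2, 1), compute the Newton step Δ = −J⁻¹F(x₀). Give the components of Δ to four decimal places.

(0.7944, -1.2000)

At (3/2, 1): F = (2.7500, 3.0000).
Jacobian J = [[6·x₁·x₂ + x₂^2 - x₂, 3·x₁^2 + 2·x₁·x₂ - x₁], [-x₂^2 + 3·x₂ - 2, -2·x₁·x₂ + 3·x₁ + 1]].
At the point, J = [[9.0000, 8.2500], [0.0000, 2.5000]] (det J = 22.5000).
Solving J·Δ = −F gives Δ = (0.7944, -1.2000).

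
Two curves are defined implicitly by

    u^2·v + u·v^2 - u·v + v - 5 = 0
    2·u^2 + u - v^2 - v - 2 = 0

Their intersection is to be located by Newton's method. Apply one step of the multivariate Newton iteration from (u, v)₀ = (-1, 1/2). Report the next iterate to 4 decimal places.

(-2.2941, 1.5662)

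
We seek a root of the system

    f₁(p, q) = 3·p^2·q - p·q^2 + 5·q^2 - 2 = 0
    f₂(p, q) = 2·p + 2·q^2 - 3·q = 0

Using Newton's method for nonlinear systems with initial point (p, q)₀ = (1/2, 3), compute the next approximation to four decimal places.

(2.1081, 1.5315)

At (1/2, 3): F = (40.7500, 10.0000).
Jacobian J = [[6·p·q - q^2, 3·p^2 - 2·p·q + 10·q], [2, 4·q - 3]].
At the point, J = [[0.0000, 27.7500], [2.0000, 9.0000]] (det J = -55.5000).
Solving J·Δ = −F gives Δ = (1.6081, -1.4685).
Then the next iterate is (p, q)₁ = (2.1081, 1.5315).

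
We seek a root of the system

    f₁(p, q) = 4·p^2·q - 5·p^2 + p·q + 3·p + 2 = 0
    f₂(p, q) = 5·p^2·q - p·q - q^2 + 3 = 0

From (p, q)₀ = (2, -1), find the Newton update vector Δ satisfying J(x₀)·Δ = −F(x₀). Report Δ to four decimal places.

At (2, -1): F = (-30.0000, -16.0000).
Jacobian J = [[8·p·q - 10·p + q + 3, 4·p^2 + p], [10·p·q - q, 5·p^2 - p - 2·q]].
At the point, J = [[-34.0000, 18.0000], [-19.0000, 20.0000]] (det J = -338.0000).
Solving J·Δ = −F gives Δ = (-0.9231, -0.0769).

(-0.9231, -0.0769)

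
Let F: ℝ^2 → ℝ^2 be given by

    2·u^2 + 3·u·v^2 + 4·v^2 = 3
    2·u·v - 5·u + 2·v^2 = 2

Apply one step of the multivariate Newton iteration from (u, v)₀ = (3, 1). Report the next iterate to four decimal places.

At (3, 1): F = (28.0000, -9.0000).
Jacobian J = [[4·u + 3·v^2, 6·u·v + 8·v], [2·v - 5, 2·u + 4·v]].
At the point, J = [[15.0000, 26.0000], [-3.0000, 10.0000]] (det J = 228.0000).
Solving J·Δ = −F gives Δ = (-2.2544, 0.2237).
Then the next iterate is (u, v)₁ = (0.7456, 1.2237).

(0.7456, 1.2237)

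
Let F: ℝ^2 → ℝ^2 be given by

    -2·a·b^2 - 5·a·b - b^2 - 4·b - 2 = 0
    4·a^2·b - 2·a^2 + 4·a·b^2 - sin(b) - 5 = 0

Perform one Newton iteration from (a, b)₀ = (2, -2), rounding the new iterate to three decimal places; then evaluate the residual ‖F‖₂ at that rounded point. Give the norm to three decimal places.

11.172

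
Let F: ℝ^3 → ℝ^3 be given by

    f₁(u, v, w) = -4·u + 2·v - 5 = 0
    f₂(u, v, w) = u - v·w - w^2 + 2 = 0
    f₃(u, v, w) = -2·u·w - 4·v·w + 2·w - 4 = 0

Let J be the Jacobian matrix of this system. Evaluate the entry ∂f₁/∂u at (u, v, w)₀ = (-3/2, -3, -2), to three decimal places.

∂f₁/∂u = -4.
At (-3/2, -3, -2) this is -4.000.

-4.000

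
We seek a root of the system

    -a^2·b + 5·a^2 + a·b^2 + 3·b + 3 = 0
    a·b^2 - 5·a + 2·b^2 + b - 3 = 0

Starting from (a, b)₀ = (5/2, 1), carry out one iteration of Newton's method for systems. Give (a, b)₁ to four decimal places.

(0.8756, 1.3502)

At (5/2, 1): F = (33.5000, -10.0000).
Jacobian J = [[-2·a·b + 10·a + b^2, -a^2 + 2·a·b + 3], [b^2 - 5, 2·a·b + 4·b + 1]].
At the point, J = [[21.0000, 1.7500], [-4.0000, 10.0000]] (det J = 217.0000).
Solving J·Δ = −F gives Δ = (-1.6244, 0.3502).
Then the next iterate is (a, b)₁ = (0.8756, 1.3502).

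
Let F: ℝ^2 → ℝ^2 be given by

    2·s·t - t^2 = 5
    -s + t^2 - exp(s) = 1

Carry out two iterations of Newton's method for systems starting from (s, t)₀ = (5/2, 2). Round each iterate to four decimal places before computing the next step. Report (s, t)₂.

At (5/2, 2): F = (1.0000, -11.682494).
Jacobian J = [[2·t, 2·s - 2·t], [-exp(s) - 1, 2·t]].
At the point, J = [[4.0000, 1.0000], [-13.182494, 4.0000]] (det J = 29.182494).
Solving J·Δ = −F gives Δ = (-0.5374, 1.1496).
Then the next iterate is (s, t)₁ = (1.9626, 3.1496).
Round to (1.9626, 3.1496) and repeat: F = (-2.557170, -0.160429), J = [[6.2992, -2.3740], [-8.117809, 6.2992]].
Δ = (0.8080, 1.0667), so (s, t)₂ = (2.7706, 4.2163).

(2.7706, 4.2163)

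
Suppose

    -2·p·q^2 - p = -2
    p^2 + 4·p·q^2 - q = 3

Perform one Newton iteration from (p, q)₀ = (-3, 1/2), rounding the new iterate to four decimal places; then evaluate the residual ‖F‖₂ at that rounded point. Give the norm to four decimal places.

At (-3, 1/2): F = (6.5000, 2.5000).
Jacobian J = [[-2·q^2 - 1, -4·p·q], [2·p + 4·q^2, 8·p·q - 1]].
At the point, J = [[-1.5000, 6.0000], [-5.0000, -13.0000]] (det J = 49.5000).
Solving J·Δ = −F gives Δ = (2.0101, -0.5808).
Then the next iterate is (p, q)₁ = (-0.9899, -0.0808).
Re-evaluating at (-0.9899, -0.0808): F = (3.002825, -1.965149), so ‖F‖₂ = 3.5887.

3.5887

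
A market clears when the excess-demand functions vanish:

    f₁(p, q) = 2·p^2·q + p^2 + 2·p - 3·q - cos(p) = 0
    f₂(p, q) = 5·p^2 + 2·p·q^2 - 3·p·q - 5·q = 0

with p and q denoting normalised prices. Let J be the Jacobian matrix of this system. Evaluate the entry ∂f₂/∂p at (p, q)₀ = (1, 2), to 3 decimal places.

∂f₂/∂p = 10·p + 2·q^2 - 3·q.
At (1, 2) this is 12.000.

12.000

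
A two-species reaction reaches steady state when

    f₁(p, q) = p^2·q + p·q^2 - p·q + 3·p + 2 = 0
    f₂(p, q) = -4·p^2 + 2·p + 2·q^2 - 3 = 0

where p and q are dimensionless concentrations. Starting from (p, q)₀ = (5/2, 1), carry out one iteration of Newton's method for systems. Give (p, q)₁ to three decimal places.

At (5/2, 1): F = (15.750, -21.000).
Jacobian J = [[2·p·q + q^2 - q + 3, p^2 + 2·p·q - p], [-8·p + 2, 4·q]].
At the point, J = [[8.000, 8.750], [-18.000, 4.000]] (det J = 189.500).
Solving J·Δ = −F gives Δ = (-1.302, -0.609).
Then the next iterate is (p, q)₁ = (1.198, 0.391).

(1.198, 0.391)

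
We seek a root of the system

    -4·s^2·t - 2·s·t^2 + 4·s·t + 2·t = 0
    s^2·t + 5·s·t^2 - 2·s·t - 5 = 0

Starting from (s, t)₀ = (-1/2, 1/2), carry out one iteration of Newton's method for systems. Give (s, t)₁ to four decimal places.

(-0.4286, -3.5143)

At (-1/2, 1/2): F = (-0.2500, -5.0000).
Jacobian J = [[-8·s·t - 2·t^2 + 4·t, -4·s^2 - 4·s·t + 4·s + 2], [2·s·t + 5·t^2 - 2·t, s^2 + 10·s·t - 2·s]].
At the point, J = [[3.5000, 0.0000], [-0.2500, -1.2500]] (det J = -4.3750).
Solving J·Δ = −F gives Δ = (0.0714, -4.0143).
Then the next iterate is (s, t)₁ = (-0.4286, -3.5143).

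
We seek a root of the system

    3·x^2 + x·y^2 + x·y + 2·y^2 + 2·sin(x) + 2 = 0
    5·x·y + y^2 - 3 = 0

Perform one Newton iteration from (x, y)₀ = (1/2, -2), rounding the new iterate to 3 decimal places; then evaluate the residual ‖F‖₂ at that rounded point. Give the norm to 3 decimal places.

4.442

At (1/2, -2): F = (12.70885, -4.000).
Jacobian J = [[6·x + y^2 + y + 2·cos(x), 2·x·y + x + 4·y], [5·y, 5·x + 2·y]].
At the point, J = [[6.75517, -9.500], [-10.000, -1.500]] (det J = -105.13275).
Solving J·Δ = −F gives Δ = (-0.543, 0.952).
Then the next iterate is (x, y)₁ = (-0.043, -1.048).
Re-evaluating at (-0.043, -1.048): F = (4.11402, -1.67638), so ‖F‖₂ = 4.442.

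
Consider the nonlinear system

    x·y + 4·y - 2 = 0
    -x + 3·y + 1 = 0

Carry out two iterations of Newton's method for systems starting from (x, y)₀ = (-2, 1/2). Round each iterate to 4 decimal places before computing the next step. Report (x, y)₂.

At (-2, 1/2): F = (-1.0000, 4.5000).
Jacobian J = [[y, x + 4], [-1, 3]].
At the point, J = [[0.5000, 2.0000], [-1.0000, 3.0000]] (det J = 3.5000).
Solving J·Δ = −F gives Δ = (3.4286, -0.3571).
Then the next iterate is (x, y)₁ = (1.4286, 0.1429).
Round to (1.4286, 0.1429) and repeat: F = (-1.224253, 0.0001), J = [[0.1429, 5.4286], [-1.0000, 3.0000]].
Δ = (0.6271, 0.2090), so (x, y)₂ = (2.0557, 0.3519).

(2.0557, 0.3519)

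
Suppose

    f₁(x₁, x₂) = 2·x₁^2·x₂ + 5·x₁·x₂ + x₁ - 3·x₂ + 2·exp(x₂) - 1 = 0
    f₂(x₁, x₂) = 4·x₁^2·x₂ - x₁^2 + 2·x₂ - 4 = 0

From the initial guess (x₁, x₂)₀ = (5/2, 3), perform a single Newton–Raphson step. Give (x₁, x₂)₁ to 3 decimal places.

(1.815, 1.775)

At (5/2, 3): F = (107.67107, 70.750).
Jacobian J = [[4·x₁·x₂ + 5·x₂ + 1, 2·x₁^2 + 5·x₁ + 2·exp(x₂) - 3], [8·x₁·x₂ - 2·x₁, 4·x₁^2 + 2]].
At the point, J = [[46.000, 62.17107], [55.000, 27.000]] (det J = -2177.40906).
Solving J·Δ = −F gives Δ = (-0.685, -1.225).
Then the next iterate is (x₁, x₂)₁ = (1.815, 1.775).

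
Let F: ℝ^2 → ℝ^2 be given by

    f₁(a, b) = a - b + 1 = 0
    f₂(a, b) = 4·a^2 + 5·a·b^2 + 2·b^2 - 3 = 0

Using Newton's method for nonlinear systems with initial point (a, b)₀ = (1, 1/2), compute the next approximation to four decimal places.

At (1, 1/2): F = (1.5000, 2.7500).
Jacobian J = [[1, -1], [8·a + 5·b^2, 10·a·b + 4·b]].
At the point, J = [[1.0000, -1.0000], [9.2500, 7.0000]] (det J = 16.2500).
Solving J·Δ = −F gives Δ = (-0.8154, 0.6846).
Then the next iterate is (a, b)₁ = (0.1846, 1.1846).

(0.1846, 1.1846)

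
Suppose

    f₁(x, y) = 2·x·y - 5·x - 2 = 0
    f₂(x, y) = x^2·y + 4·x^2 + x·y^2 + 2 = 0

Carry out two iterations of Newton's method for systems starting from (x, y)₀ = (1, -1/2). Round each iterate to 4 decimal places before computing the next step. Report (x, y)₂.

(-0.6264, 1.7783)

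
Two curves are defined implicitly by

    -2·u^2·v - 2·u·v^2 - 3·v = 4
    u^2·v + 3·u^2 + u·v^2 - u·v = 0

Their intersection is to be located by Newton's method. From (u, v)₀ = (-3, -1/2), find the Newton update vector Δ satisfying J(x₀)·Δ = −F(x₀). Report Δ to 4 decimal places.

(1.3826, -0.0365)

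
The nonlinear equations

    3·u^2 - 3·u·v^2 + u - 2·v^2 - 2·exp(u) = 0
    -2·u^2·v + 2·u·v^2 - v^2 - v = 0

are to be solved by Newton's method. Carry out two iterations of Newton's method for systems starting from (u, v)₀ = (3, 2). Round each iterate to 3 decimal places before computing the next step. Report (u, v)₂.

(0.945, 1.110)

At (3, 2): F = (-54.17107, -18.000).
Jacobian J = [[6·u - 3·v^2 - 2·exp(u) + 1, -6·u·v - 4·v], [-4·u·v + 2·v^2, -2·u^2 + 4·u·v - 2·v - 1]].
At the point, J = [[-33.17107, -44.000], [-16.000, 1.000]] (det J = -737.17107).
Solving J·Δ = −F gives Δ = (-1.148, -0.366).
Then the next iterate is (u, v)₁ = (1.852, 1.634).
Round to (1.852, 1.634) and repeat: F = (-20.77758, -5.62337), J = [[-8.64297, -24.69301], [-6.76476, 0.97686]].
Δ = (-0.907, -0.524), so (u, v)₂ = (0.945, 1.110).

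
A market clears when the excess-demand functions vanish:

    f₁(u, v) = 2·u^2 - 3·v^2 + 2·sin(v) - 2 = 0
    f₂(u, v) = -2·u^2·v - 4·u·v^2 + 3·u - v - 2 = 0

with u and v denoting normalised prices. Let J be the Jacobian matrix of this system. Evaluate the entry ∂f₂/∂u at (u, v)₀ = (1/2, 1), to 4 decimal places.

∂f₂/∂u = -4·u·v - 4·v^2 + 3.
At (1/2, 1) this is -3.0000.

-3.0000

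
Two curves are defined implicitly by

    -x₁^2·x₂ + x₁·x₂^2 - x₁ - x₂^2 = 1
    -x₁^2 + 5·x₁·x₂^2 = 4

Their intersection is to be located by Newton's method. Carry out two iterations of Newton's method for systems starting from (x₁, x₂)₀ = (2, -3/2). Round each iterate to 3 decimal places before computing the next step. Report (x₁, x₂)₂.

(1.534, -0.939)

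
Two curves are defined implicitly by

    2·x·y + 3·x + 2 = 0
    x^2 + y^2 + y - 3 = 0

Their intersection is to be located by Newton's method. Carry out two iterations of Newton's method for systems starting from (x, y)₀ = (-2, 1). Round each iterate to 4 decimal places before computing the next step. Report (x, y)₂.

At (-2, 1): F = (-8.0000, 3.0000).
Jacobian J = [[2·y + 3, 2·x], [2·x, 2·y + 1]].
At the point, J = [[5.0000, -4.0000], [-4.0000, 3.0000]] (det J = -1.0000).
Solving J·Δ = −F gives Δ = (-12.0000, -17.0000).
Then the next iterate is (x, y)₁ = (-14.0000, -16.0000).
Round to (-14.0000, -16.0000) and repeat: F = (408.0000, 433.0000), J = [[-29.0000, -28.0000], [-28.0000, -31.0000]].
Δ = (4.5565, 9.8522), so (x, y)₂ = (-9.4435, -6.1478).

(-9.4435, -6.1478)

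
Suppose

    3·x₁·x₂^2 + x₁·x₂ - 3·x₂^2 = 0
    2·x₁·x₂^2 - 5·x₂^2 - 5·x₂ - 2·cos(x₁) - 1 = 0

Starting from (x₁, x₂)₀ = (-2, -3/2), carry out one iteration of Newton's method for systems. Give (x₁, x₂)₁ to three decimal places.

(-0.833, -1.055)

At (-2, -3/2): F = (-17.250, -12.91771).
Jacobian J = [[3·x₂^2 + x₂, 6·x₁·x₂ + x₁ - 6·x₂], [2·x₂^2 + 2·sin(x₁), 4·x₁·x₂ - 10·x₂ - 5]].
At the point, J = [[5.250, 25.000], [2.68141, 22.000]] (det J = 48.46487).
Solving J·Δ = −F gives Δ = (1.167, 0.445).
Then the next iterate is (x₁, x₂)₁ = (-0.833, -1.055).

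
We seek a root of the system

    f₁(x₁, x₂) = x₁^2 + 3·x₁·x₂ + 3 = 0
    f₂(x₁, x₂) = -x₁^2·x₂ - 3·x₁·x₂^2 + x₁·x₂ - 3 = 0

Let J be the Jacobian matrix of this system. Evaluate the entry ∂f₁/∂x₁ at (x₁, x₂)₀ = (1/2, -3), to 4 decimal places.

∂f₁/∂x₁ = 2·x₁ + 3·x₂.
At (1/2, -3) this is -8.0000.

-8.0000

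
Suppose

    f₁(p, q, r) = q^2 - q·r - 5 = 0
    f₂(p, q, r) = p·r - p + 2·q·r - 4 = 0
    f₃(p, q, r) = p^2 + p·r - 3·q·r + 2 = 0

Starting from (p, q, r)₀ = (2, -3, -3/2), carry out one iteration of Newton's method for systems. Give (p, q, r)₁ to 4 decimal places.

(-1.0667, -2.2222, -0.1667)

At (2, -3, -3/2): F = (-0.5000, 0.0000, -10.5000).
Jacobian J = [[0, 2·q - r, -q], [r - 1, 2·r, p + 2·q], [2·p + r, -3·r, p - 3·q]].
At the point, J = [[0.0000, -4.5000, 3.0000], [-2.5000, -3.0000, -4.0000], [2.5000, 4.5000, 11.0000]] (det J = -90.0000).
Solving J·Δ = −F gives Δ = (-3.0667, 0.7778, 1.3333).
Then the next iterate is (p, q, r)₁ = (-1.0667, -2.2222, -0.1667).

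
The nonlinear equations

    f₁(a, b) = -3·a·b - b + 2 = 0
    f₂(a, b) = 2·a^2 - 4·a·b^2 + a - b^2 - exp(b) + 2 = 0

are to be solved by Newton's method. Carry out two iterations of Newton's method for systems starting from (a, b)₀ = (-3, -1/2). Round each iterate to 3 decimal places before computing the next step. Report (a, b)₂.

(0.806, -1.847)

At (-3, -1/2): F = (-2.000, 19.14347).
Jacobian J = [[-3·b, -3·a - 1], [4·a - 4·b^2 + 1, -8·a·b - 2·b - exp(b)]].
At the point, J = [[1.500, 8.000], [-12.000, -11.60653]] (det J = 78.59020).
Solving J·Δ = −F gives Δ = (1.653, -0.060).
Then the next iterate is (a, b)₁ = (-1.347, -0.560).
Round to (-1.347, -0.560) and repeat: F = (0.29704, 5.08669), J = [[1.680, 3.041], [-5.64240, -5.48577]].
Δ = (2.153, -1.287), so (a, b)₂ = (0.806, -1.847).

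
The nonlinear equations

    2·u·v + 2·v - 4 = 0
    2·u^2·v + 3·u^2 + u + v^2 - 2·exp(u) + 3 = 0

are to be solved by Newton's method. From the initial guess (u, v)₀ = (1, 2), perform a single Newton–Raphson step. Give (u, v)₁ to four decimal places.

(0.0000, 2.0000)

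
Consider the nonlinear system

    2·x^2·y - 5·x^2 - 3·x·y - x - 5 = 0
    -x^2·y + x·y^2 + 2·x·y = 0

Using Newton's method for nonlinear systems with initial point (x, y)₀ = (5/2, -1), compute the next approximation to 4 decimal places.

At (5/2, -1): F = (-43.7500, 3.7500).
Jacobian J = [[4·x·y - 10·x - 3·y - 1, 2·x^2 - 3·x], [-2·x·y + y^2 + 2·y, -x^2 + 2·x·y + 2·x]].
At the point, J = [[-33.0000, 5.0000], [4.0000, -6.2500]] (det J = 186.2500).
Solving J·Δ = −F gives Δ = (-1.3674, -0.2752).
Then the next iterate is (x, y)₁ = (1.1326, -1.2752).

(1.1326, -1.2752)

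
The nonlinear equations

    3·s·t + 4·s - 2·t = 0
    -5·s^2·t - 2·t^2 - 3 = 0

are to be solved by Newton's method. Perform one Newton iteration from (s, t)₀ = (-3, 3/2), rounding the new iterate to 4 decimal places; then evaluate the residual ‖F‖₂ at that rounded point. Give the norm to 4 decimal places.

7695.4823

At (-3, 3/2): F = (-28.5000, -75.0000).
Jacobian J = [[3·t + 4, 3·s - 2], [-10·s·t, -5·s^2 - 4·t]].
At the point, J = [[8.5000, -11.0000], [45.0000, -51.0000]] (det J = 61.5000).
Solving J·Δ = −F gives Δ = (-10.2195, -10.4878).
Then the next iterate is (s, t)₁ = (-13.2195, -8.9878).
Re-evaluating at (-13.2195, -8.9878): F = (321.540266, 7688.761948), so ‖F‖₂ = 7695.4823.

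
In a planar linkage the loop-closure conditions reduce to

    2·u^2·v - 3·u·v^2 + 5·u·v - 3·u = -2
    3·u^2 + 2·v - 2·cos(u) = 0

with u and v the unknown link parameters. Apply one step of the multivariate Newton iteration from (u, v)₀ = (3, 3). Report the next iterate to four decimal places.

(1.2237, 1.7475)

At (3, 3): F = (11.0000, 34.979985).
Jacobian J = [[4·u·v - 3·v^2 + 5·v - 3, 2·u^2 - 6·u·v + 5·u], [6·u + 2·sin(u), 2]].
At the point, J = [[21.0000, -21.0000], [18.282240, 2.0000]] (det J = 425.927040).
Solving J·Δ = −F gives Δ = (-1.7763, -1.2525).
Then the next iterate is (u, v)₁ = (1.2237, 1.7475).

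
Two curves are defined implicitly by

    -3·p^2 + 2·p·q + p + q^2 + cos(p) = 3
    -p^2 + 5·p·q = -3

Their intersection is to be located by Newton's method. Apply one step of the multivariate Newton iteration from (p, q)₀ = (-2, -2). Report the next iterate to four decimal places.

(-0.5984, -0.9409)

At (-2, -2): F = (-5.416147, 19.0000).
Jacobian J = [[-6·p + 2·q - sin(p) + 1, 2·p + 2·q], [-2·p + 5·q, 5·p]].
At the point, J = [[9.909297, -8.0000], [-6.0000, -10.0000]] (det J = -147.092974).
Solving J·Δ = −F gives Δ = (1.4016, 1.0591).
Then the next iterate is (p, q)₁ = (-0.5984, -0.9409).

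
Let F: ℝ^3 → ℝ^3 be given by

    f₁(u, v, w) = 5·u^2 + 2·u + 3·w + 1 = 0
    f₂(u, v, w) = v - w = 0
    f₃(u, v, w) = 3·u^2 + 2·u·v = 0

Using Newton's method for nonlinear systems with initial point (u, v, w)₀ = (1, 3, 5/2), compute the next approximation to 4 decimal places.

(1.5833, -5.0000, -5.0000)

At (1, 3, 5/2): F = (15.5000, 0.5000, 9.0000).
Jacobian J = [[10·u + 2, 0, 3], [0, 1, -1], [6·u + 2·v, 2·u, 0]].
At the point, J = [[12.0000, 0.0000, 3.0000], [0.0000, 1.0000, -1.0000], [12.0000, 2.0000, 0.0000]] (det J = -12.0000).
Solving J·Δ = −F gives Δ = (0.5833, -8.0000, -7.5000).
Then the next iterate is (u, v, w)₁ = (1.5833, -5.0000, -5.0000).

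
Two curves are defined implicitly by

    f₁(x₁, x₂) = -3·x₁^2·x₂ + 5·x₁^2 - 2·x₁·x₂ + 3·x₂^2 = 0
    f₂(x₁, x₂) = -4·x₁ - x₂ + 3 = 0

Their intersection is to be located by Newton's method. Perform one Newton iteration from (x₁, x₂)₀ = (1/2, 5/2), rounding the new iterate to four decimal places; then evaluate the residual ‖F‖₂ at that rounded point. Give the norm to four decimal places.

4.0355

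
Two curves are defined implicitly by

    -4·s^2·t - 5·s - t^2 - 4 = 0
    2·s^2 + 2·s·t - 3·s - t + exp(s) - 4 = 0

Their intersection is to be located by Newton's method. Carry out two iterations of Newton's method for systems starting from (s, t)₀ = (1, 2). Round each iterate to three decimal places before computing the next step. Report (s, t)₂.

(1.717, -0.745)

At (1, 2): F = (-21.000, -0.28172).
Jacobian J = [[-8·s·t - 5, -4·s^2 - 2·t], [4·s + 2·t + exp(s) - 3, 2·s - 1]].
At the point, J = [[-21.000, -8.000], [7.71828, 1.000]] (det J = 40.74625).
Solving J·Δ = −F gives Δ = (0.571, -4.123).
Then the next iterate is (s, t)₁ = (1.571, -2.123).
Round to (1.571, -2.123) and repeat: F = (4.59648, -3.51293), J = [[21.68186, -5.62616], [3.84946, 2.142]].
Δ = (0.146, 1.378), so (s, t)₂ = (1.717, -0.745).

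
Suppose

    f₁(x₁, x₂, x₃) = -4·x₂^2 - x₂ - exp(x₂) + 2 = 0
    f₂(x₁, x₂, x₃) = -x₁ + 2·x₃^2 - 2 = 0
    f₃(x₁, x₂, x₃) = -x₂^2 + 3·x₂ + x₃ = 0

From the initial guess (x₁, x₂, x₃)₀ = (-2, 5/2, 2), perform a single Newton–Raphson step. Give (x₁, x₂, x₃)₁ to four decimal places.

(-38.1698, 1.3644, -3.5212)

At (-2, 5/2, 2): F = (-37.682494, 8.0000, 3.2500).
Jacobian J = [[0, -8·x₂ - exp(x₂) - 1, 0], [-1, 0, 4·x₃], [0, -2·x₂ + 3, 1]].
At the point, J = [[0.0000, -33.182494, 0.0000], [-1.0000, 0.0000, 8.0000], [0.0000, -2.0000, 1.0000]] (det J = -33.182494).
Solving J·Δ = −F gives Δ = (-36.1698, -1.1356, -5.5212).
Then the next iterate is (x₁, x₂, x₃)₁ = (-38.1698, 1.3644, -3.5212).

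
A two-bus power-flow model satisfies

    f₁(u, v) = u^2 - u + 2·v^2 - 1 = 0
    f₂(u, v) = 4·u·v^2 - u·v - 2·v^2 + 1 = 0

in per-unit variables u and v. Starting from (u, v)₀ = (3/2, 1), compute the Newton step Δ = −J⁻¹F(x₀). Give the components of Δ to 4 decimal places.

At (3/2, 1): F = (1.7500, 3.5000).
Jacobian J = [[2·u - 1, 4·v], [4·v^2 - v, 8·u·v - u - 4·v]].
At the point, J = [[2.0000, 4.0000], [3.0000, 6.5000]] (det J = 1.0000).
Solving J·Δ = −F gives Δ = (2.6250, -1.7500).

(2.6250, -1.7500)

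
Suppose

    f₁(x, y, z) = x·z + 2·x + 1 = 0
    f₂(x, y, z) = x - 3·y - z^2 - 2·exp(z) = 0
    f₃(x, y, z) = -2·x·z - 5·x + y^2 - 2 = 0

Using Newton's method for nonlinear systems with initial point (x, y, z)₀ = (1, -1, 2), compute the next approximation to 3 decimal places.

(-0.019, -0.490, 1.077)

At (1, -1, 2): F = (5.000, -14.77811, -10.000).
Jacobian J = [[z + 2, 0, x], [1, -3, -2·z - 2·exp(z)], [-2·z - 5, 2·y, -2·x]].
At the point, J = [[4.000, 0.000, 1.000], [1.000, -3.000, -18.77811], [-9.000, -2.000, -2.000]] (det J = -155.22490).
Solving J·Δ = −F gives Δ = (-1.019, 0.510, -0.923).
Then the next iterate is (x, y, z)₁ = (-0.019, -0.490, 1.077).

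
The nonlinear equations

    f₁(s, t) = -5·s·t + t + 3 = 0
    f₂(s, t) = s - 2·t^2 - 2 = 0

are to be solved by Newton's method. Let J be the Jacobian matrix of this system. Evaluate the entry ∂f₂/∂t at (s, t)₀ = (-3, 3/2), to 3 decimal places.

-6.000

∂f₂/∂t = -4·t.
At (-3, 3/2) this is -6.000.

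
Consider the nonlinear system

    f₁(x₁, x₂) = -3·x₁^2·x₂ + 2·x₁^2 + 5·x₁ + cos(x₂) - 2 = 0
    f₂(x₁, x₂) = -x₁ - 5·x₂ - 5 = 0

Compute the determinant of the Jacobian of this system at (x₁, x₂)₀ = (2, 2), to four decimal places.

J = [[-6·x₁·x₂ + 4·x₁ + 5, -3·x₁^2 - sin(x₂)], [-1, -5]].
At the point, J = [[-11.0000, -12.909297], [-1.0000, -5.0000]].
det J = 42.0907.

42.0907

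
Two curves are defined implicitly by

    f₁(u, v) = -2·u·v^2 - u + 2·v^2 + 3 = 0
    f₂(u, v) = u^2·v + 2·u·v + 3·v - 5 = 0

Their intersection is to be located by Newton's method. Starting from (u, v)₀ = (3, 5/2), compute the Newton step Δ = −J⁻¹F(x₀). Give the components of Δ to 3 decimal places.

At (3, 5/2): F = (-25.000, 40.000).
Jacobian J = [[-2·v^2 - 1, -4·u·v + 4·v], [2·u·v + 2·v, u^2 + 2·u + 3]].
At the point, J = [[-13.500, -20.000], [20.000, 18.000]] (det J = 157.000).
Solving J·Δ = −F gives Δ = (-2.229, 0.255).

(-2.229, 0.255)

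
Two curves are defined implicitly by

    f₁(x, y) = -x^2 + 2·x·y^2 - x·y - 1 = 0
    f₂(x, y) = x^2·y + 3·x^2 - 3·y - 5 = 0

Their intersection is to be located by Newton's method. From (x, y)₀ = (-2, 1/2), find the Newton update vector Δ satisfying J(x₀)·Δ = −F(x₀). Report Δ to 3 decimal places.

At (-2, 1/2): F = (-5.000, 7.500).
Jacobian J = [[-2·x + 2·y^2 - y, 4·x·y - x], [2·x·y + 6·x, x^2 - 3]].
At the point, J = [[4.000, -2.000], [-14.000, 1.000]] (det J = -24.000).
Solving J·Δ = −F gives Δ = (0.417, -1.667).

(0.417, -1.667)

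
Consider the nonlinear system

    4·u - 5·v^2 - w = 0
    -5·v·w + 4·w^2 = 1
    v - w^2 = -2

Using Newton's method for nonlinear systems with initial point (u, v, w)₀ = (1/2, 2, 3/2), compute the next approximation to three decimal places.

(1.181, 1.146, 1.799)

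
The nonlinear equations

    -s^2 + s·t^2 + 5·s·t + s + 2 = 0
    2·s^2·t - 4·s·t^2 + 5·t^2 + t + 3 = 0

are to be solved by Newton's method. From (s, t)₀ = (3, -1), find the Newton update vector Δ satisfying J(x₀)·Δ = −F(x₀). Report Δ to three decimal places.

At (3, -1): F = (-16.000, -23.000).
Jacobian J = [[-2·s + t^2 + 5·t + 1, 2·s·t + 5·s], [4·s·t - 4·t^2, 2·s^2 - 8·s·t + 10·t + 1]].
At the point, J = [[-9.000, 9.000], [-16.000, 33.000]] (det J = -153.000).
Solving J·Δ = −F gives Δ = (-2.098, -0.320).

(-2.098, -0.320)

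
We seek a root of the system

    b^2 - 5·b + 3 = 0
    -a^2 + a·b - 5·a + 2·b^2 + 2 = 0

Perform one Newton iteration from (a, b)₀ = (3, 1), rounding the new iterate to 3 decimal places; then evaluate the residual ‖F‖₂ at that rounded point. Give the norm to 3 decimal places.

At (3, 1): F = (-1.000, -17.000).
Jacobian J = [[0, 2·b - 5], [-2·a + b - 5, a + 4·b]].
At the point, J = [[0.000, -3.000], [-10.000, 7.000]] (det J = -30.000).
Solving J·Δ = −F gives Δ = (-1.933, -0.333).
Then the next iterate is (a, b)₁ = (1.067, 0.667).
Re-evaluating at (1.067, 0.667): F = (0.10989, -2.87202), so ‖F‖₂ = 2.874.

2.874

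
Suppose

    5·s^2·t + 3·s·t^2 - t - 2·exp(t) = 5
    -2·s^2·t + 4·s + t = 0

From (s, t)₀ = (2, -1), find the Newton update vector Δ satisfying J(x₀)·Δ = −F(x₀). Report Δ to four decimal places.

At (2, -1): F = (-18.735759, 15.0000).
Jacobian J = [[10·s·t + 3·t^2, 5·s^2 + 6·s·t - 2·exp(t) - 1], [-4·s·t + 4, -2·s^2 + 1]].
At the point, J = [[-17.0000, 6.264241], [12.0000, -7.0000]] (det J = 43.829107).
Solving J·Δ = −F gives Δ = (-0.8484, 0.6884).

(-0.8484, 0.6884)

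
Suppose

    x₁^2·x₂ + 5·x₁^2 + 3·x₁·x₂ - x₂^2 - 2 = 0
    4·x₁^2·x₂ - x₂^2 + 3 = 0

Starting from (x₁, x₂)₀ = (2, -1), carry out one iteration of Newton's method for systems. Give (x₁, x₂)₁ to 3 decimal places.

At (2, -1): F = (7.000, -14.000).
Jacobian J = [[2·x₁·x₂ + 10·x₁ + 3·x₂, x₁^2 + 3·x₁ - 2·x₂], [8·x₁·x₂, 4·x₁^2 - 2·x₂]].
At the point, J = [[13.000, 12.000], [-16.000, 18.000]] (det J = 426.000).
Solving J·Δ = −F gives Δ = (-0.690, 0.164).
Then the next iterate is (x₁, x₂)₁ = (1.310, -0.836).

(1.310, -0.836)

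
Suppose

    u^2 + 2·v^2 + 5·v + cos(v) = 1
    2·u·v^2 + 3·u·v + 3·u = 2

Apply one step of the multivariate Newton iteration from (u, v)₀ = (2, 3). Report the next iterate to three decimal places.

(2.188, 0.879)

At (2, 3): F = (35.01001, 58.000).
Jacobian J = [[2·u, 4·v - sin(v) + 5], [2·v^2 + 3·v + 3, 4·u·v + 3·u]].
At the point, J = [[4.000, 16.85888], [30.000, 30.000]] (det J = -385.76640).
Solving J·Δ = −F gives Δ = (0.188, -2.121).
Then the next iterate is (u, v)₁ = (2.188, 0.879).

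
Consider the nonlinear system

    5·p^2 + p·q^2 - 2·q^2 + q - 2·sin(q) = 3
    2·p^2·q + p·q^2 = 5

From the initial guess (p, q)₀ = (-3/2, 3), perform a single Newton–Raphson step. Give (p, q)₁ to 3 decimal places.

At (-3/2, 3): F = (-20.53224, -5.000).
Jacobian J = [[10·p + q^2, 2·p·q - 4·q - 2·cos(q) + 1], [4·p·q + q^2, 2·p^2 + 2·p·q]].
At the point, J = [[-6.000, -18.02002], [-9.000, -4.500]] (det J = -135.18014).
Solving J·Δ = −F gives Δ = (0.017, -1.145).
Then the next iterate is (p, q)₁ = (-1.483, 1.855).

(-1.483, 1.855)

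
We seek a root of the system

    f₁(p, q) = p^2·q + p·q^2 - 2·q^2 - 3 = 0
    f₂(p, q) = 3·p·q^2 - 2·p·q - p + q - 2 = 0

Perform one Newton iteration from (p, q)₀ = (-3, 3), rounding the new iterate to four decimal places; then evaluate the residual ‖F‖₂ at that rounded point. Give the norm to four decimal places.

At (-3, 3): F = (-21.0000, -59.0000).
Jacobian J = [[2·p·q + q^2, p^2 + 2·p·q - 4·q], [3·q^2 - 2·q - 1, 6·p·q - 2·p + 1]].
At the point, J = [[-9.0000, -21.0000], [20.0000, -47.0000]] (det J = 843.0000).
Solving J·Δ = −F gives Δ = (0.2989, -1.1281).
Then the next iterate is (p, q)₁ = (-2.7011, 1.8719).
Re-evaluating at (-2.7011, 1.8719): F = (-5.815427, -15.708663), so ‖F‖₂ = 16.7506.

16.7506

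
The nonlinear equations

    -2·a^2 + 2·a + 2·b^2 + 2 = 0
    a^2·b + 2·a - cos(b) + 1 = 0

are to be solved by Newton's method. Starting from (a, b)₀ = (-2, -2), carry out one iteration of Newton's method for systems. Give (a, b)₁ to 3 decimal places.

(-1.181, -1.226)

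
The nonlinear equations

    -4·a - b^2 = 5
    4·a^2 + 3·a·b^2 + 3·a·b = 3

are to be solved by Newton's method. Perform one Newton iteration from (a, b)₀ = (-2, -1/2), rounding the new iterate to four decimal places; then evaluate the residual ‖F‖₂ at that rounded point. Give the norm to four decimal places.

At (-2, -1/2): F = (2.7500, 14.5000).
Jacobian J = [[-4, -2·b], [8·a + 3·b^2 + 3·b, 6·a·b + 3·a]].
At the point, J = [[-4.0000, 1.0000], [-16.7500, 0.0000]] (det J = 16.7500).
Solving J·Δ = −F gives Δ = (0.8657, 0.7127).
Then the next iterate is (a, b)₁ = (-1.1343, 0.2127).
Re-evaluating at (-1.1343, 0.2127): F = (-0.508041, 1.268798), so ‖F‖₂ = 1.3667.

1.3667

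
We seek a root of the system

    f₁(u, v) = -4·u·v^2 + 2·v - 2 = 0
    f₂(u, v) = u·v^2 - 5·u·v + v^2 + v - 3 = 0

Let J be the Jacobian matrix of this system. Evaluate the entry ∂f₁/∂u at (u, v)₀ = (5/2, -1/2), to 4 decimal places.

-1.0000

∂f₁/∂u = -4·v^2.
At (5/2, -1/2) this is -1.0000.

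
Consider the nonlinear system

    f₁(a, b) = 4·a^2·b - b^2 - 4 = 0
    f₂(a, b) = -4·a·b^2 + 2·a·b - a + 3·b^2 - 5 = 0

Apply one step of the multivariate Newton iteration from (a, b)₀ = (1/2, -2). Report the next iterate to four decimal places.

At (1/2, -2): F = (-10.0000, -3.5000).
Jacobian J = [[8·a·b, 4·a^2 - 2·b], [-4·b^2 + 2·b - 1, -8·a·b + 2·a + 6·b]].
At the point, J = [[-8.0000, 5.0000], [-21.0000, -3.0000]] (det J = 129.0000).
Solving J·Δ = −F gives Δ = (-0.3682, 1.4109).
Then the next iterate is (a, b)₁ = (0.1318, -0.5891).

(0.1318, -0.5891)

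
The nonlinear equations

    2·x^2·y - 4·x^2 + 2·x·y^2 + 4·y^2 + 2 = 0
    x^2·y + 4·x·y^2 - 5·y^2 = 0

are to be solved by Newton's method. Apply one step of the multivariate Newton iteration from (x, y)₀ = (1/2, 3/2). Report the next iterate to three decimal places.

At (1/2, 3/2): F = (13.000, -6.375).
Jacobian J = [[4·x·y - 8·x + 2·y^2, 2·x^2 + 4·x·y + 8·y], [2·x·y + 4·y^2, x^2 + 8·x·y - 10·y]].
At the point, J = [[3.500, 15.500], [10.500, -8.750]] (det J = -193.375).
Solving J·Δ = −F gives Δ = (-0.077, -0.821).
Then the next iterate is (x, y)₁ = (0.423, 0.679).

(0.423, 0.679)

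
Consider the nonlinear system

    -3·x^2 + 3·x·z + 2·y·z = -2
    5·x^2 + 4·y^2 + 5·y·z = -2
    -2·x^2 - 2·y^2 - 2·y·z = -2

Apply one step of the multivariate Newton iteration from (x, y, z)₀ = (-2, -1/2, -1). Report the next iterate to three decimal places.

(1.554, -7.250, 5.069)

At (-2, -1/2, -1): F = (-3.000, 25.500, -7.500).
Jacobian J = [[-6·x + 3·z, 2·z, 3·x + 2·y], [10·x, 8·y + 5·z, 5·y], [-4·x, -4·y - 2·z, -2·y]].
At the point, J = [[9.000, -2.000, -7.000], [-20.000, -9.000, -2.500], [8.000, 4.000, 1.000]] (det J = 65.000).
Solving J·Δ = −F gives Δ = (3.554, -6.750, 6.069).
Then the next iterate is (x, y, z)₁ = (1.554, -7.250, 5.069).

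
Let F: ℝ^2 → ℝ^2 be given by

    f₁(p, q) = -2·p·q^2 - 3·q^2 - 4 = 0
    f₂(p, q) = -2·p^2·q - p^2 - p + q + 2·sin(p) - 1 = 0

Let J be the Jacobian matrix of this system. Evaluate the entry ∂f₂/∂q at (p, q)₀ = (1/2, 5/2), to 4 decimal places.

0.5000

∂f₂/∂q = -2·p^2 + 1.
At (1/2, 5/2) this is 0.5000.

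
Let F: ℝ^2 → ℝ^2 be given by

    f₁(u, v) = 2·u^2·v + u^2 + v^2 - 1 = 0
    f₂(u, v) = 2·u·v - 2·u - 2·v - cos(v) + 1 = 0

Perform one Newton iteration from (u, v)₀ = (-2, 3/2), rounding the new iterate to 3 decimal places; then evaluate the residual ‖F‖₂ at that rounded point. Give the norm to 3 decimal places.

At (-2, 3/2): F = (17.250, -4.07074).
Jacobian J = [[4·u·v + 2·u, 2·u^2 + 2·v], [2·v - 2, 2·u + sin(v) - 2]].
At the point, J = [[-16.000, 11.000], [1.000, -5.00251]] (det J = 69.04008).
Solving J·Δ = −F gives Δ = (0.601, -0.694).
Then the next iterate is (u, v)₁ = (-1.399, 0.806).
Re-evaluating at (-1.399, 0.806): F = (4.76185, -0.76158), so ‖F‖₂ = 4.822.

4.822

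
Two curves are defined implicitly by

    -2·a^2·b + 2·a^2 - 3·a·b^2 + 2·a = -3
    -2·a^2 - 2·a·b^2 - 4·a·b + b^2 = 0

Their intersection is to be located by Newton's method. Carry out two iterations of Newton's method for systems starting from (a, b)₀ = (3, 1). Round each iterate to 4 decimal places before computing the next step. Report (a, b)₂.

At (3, 1): F = (0.0000, -35.0000).
Jacobian J = [[-4·a·b + 4·a - 3·b^2 + 2, -2·a^2 - 6·a·b], [-4·a - 2·b^2 - 4·b, -4·a·b - 4·a + 2·b]].
At the point, J = [[-1.0000, -36.0000], [-18.0000, -22.0000]] (det J = -626.0000).
Solving J·Δ = −F gives Δ = (-2.0128, 0.0559).
Then the next iterate is (a, b)₁ = (0.9872, 1.0559).
Round to (0.9872, 1.0559) and repeat: F = (1.563482, -7.205048), J = [[-1.565512, -8.203435], [-10.402250, -6.006538]].
Δ = (-0.9021, 0.3627), so (a, b)₂ = (0.0851, 1.4186).

(0.0851, 1.4186)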